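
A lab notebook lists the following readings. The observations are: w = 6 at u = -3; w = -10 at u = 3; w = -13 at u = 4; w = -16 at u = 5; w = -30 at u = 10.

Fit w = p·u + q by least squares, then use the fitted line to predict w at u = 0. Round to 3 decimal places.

ŵ = -2.067

Entries of MᵀM: Σu·u = 159, Σu = 19, Σ1 = 5.
Right-hand side: Σu·w = -480, Σw = -63.
Eliminating q: 5·(row 1) − 19·(row 2) gives 434·p = 5·(-480) − 19·(-63) = -1203, so p = -1203/434.
Then q = ((-63) − 19·(-1203/434))/5 = -897/434.
At u = 0: ŵ = (-1203/434)·(0) + (-897/434)·(1) = -897/434.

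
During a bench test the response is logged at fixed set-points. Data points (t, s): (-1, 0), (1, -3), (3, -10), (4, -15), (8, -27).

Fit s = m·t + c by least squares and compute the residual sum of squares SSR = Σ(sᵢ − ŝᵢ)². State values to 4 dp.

Compute the Gram sums: Σt·t = 91, Σt = 15, Σ1 = 5.
Right-hand side: Σt·s = -309, Σs = -55.
det = 91·5 − 15² = 230.
m = ((-309)·5 − 15·(-55))/230 = -72/23; c = (91·(-55) − 15·(-309))/230 = -37/23.
Residuals: -35/23, 40/23, 1, -20/23, -8/23; SSR = 166/23.

SSR = 7.2174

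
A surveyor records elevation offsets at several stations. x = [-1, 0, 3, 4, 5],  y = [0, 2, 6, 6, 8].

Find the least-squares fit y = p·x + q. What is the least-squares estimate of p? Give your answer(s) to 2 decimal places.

p = 1.25

Entries of AᵀA: Σx·x = 51, Σx = 11, Σ1 = 5.
Moment sums: Σx·y = 82, Σy = 22.
AᵀA·[p, q]ᵀ = Aᵀy becomes [[51, 11]; [11, 5]]·[p, q]ᵀ = [82, 22]ᵀ.
det = 51·5 − 11² = 134.
p = (82·5 − 11·22)/134 = 84/67; q = (51·22 − 11·82)/134 = 110/67.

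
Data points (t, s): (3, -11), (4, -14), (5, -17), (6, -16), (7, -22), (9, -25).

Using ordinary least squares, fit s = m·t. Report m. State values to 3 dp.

Entries of XᵀX: Σt·t = 216.
And Σt·s = -649.
m = (-649)/216 = -3.00463.

m = -3.005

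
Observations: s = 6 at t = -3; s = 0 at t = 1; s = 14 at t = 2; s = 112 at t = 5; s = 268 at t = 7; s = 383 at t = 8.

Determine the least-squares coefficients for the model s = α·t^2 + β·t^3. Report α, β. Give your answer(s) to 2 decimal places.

α = 2.06, β = 0.49

The normal equations are: 7220·α + 52490·β = 40554;  52490·α + 396212·β = 301970.
Eliminating β: 396212·(row 1) − 52490·(row 2) gives 105450540·α = 396212·40554 − 52490·301970 = 217576148, so α = 54394037/26362635.
Then β = (301970 − 52490·(54394037/26362635))/396212 = 2577197/5272527.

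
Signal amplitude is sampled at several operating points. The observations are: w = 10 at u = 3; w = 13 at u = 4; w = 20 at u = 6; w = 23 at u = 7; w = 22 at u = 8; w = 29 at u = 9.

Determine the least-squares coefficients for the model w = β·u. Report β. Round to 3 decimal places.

β = 3.137

From the data, Σu·u = 255.
And Σu·w = 800.
Normal equations: [[255]]·[β]ᵀ = [800]ᵀ.
Hence β = 800 / 255 ≈ 3.13725.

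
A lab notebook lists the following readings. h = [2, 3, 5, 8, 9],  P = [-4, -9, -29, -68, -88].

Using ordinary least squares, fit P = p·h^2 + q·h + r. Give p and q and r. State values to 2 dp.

Entries of MᵀM: Σh^2·h^2 = 11379, Σh^2·h = 1401, Σh^2 = 183, Σh·h = 183, Σh = 27, Σ1 = 5.
And Σh^2·P = -12302, Σh·P = -1516, ΣP = -198.
MᵀM·[p, q, r]ᵀ = MᵀP becomes [[11379, 1401, 183]; [1401, 183, 27]; [183, 27, 5]]·[p, q, r]ᵀ = [-12302, -1516, -198]ᵀ.
Solving the 3×3 system (Gaussian elimination) gives p = -502/519, q = -221/173, r = 467/173.

p = -0.97, q = -1.28, r = 2.70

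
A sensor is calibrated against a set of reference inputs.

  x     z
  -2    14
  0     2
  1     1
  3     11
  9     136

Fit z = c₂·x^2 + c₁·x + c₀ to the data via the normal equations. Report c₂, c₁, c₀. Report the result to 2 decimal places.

c₂ = 1.94, c₁ = -2.52, c₀ = 1.48

Forming MᵀM = [[6659, 749, 95]; [749, 95, 11]; [95, 11, 5]] and Mᵀz = [11172, 1230, 164]ᵀ gives MᵀM·[c₂, c₁, c₀]ᵀ = Mᵀz.
Solving the 3×3 system (Gaussian elimination) gives c₂ = 42082/21693, c₁ = -54643/21693, c₀ = 10729/7231.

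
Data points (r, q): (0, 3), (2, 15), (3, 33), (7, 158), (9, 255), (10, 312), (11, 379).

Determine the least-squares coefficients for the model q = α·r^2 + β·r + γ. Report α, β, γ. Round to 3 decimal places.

α = 3.021, β = 0.904, γ = 2.509

MᵀM·[α, β, γ]ᵀ = Mᵀq reads: 33700·α + 3438·β + 364·γ = 105813;  3438·α + 364·β + 42·γ = 10819;  364·α + 42·β + 7·γ = 1155.
Solving the 3×3 system (Gaussian elimination) gives α = 41255/13658, β = 12341/13658, γ = 17132/6829.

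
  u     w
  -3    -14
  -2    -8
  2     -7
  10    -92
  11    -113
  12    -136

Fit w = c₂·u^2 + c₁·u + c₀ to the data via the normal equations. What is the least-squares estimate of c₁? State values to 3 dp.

Normal-equation sums: Σu^2·u^2 = 45490, Σu^2·u = 4032, Σu^2 = 382, Σu·u = 382, Σu = 30, Σ1 = 6.
And Σu^2·w = -42643, Σu·w = -3751, Σw = -370.
So AᵀA·[c₂, c₁, c₀]ᵀ = Aᵀw: [[45490, 4032, 382]; [4032, 382, 30]; [382, 30, 6]]·[c₂, c₁, c₀]ᵀ = [-42643, -3751, -370]ᵀ.
Solving the 3×3 system (Gaussian elimination) gives c₂ = -591161/612602, c₁ = 387445/612602, c₀ = -1038549/306301.

c₁ = 0.632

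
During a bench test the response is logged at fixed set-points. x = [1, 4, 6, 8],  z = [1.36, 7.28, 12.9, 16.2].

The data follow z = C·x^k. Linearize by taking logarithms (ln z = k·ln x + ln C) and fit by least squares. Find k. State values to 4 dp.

k = 1.2137

Taking logs, ln z = k·ln x + ln C, so regress ln z on ln x.
Σln x = 5.2575, Σ(ln x)² = 9.4563, Σln z = 7.6349, Σln x·ln z = 13.1252.
Equations: 9.4563·k + 5.2575·ln C = 13.1252;  5.2575·k + 4·ln C = 7.6349.
Slope k = (n·Σln x·ln z − Σln x·Σln z)/(n·Σ(ln x)² − (Σln x)²) = (4·13.1252 − 5.2575·7.6349)/10.1839 = 1.21373; ln C = (Σln z − k·Σln x)/n = 0.31342.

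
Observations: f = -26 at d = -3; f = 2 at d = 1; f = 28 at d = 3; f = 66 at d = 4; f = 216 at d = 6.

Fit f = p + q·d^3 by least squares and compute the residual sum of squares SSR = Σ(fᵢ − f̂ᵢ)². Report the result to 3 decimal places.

The normal equations are: 5·p + 281·q = 286;  281·p + 52211·q = 52340.
(Σ1 = 5, Σd^3 = 281, Σd^3·d^3 = 52211, Σf = 286, Σd^3·f = 52340.)
Eliminating q: 52211·(row 1) − 281·(row 2) gives 182094·p = 52211·286 − 281·52340 = 224806, so p = 112403/91047.
Then q = (52340 − 281·(112403/91047))/52211 = 90667/91047.
Residuals: -31616/91047, -6992/30349, -11096/91047, 31337/30349, -30323/91047; SSR = 124334/91047.

SSR = 1.366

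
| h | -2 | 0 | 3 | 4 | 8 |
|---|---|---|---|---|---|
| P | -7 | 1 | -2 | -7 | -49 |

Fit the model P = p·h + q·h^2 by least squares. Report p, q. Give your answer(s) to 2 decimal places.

AᵀA·[p, q]ᵀ = AᵀP reads: 93·p + 595·q = -412;  595·p + 4449·q = -3294.
Eliminating q: 4449·(row 1) − 595·(row 2) gives 59732·p = 4449·(-412) − 595·(-3294) = 126942, so p = 63471/29866.
Then q = ((-3294) − 595·(63471/29866))/4449 = -30601/29866.

p = 2.13, q = -1.02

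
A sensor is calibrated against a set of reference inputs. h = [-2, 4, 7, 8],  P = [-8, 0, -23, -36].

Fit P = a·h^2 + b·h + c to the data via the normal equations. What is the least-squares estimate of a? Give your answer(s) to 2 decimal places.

The normal equations are: 6769·a + 911·b + 133·c = -3463;  911·a + 133·b + 17·c = -433;  133·a + 17·b + 4·c = -67.
(Σh^2·h^2 = 6769, Σh^2·h = 911, Σh^2 = 133, Σh·h = 133, Σh = 17, Σ1 = 4, Σh^2·P = -3463, Σh·P = -433, ΣP = -67.)
Row-reducing yields a = -3964/3837, b = 4399/1279, c = 11446/3837.

a = -1.03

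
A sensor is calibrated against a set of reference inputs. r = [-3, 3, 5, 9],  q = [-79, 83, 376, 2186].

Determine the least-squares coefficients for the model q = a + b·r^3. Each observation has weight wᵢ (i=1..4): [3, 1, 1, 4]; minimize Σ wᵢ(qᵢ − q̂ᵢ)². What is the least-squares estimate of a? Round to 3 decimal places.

a = 1.868

Sums needed: Σwᵢ·1 = 9, Σwᵢ·r^3 = 2987, Σwᵢ·r^3·r^3 = 2144305.
And Σwᵢ·q = 8966, Σwᵢ·r^3·q = 6430016.
Normal equations: [[9, 2987]; [2987, 2144305]]·[a, b]ᵀ = [8966, 6430016]ᵀ.
Eliminating b: 2144305·(row 1) − 2987·(row 2) gives 10376576·a = 2144305·8966 − 2987·6430016 = 19380838, so a = 9690419/5188288.
Then b = (6430016 − 2987·(9690419/5188288))/2144305 = 15544351/5188288.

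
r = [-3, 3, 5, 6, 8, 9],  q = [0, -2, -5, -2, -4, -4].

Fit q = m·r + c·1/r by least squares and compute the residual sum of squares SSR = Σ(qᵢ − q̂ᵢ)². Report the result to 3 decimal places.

XᵀX·[m, c]ᵀ = Xᵀq reads: 224·m + 6·c = -111;  6·m + (41209/129600)·c = -53/18.
(Σr·r = 224, Σr·1/r = 6, Σ1/r·1/r = 41209/129600, Σr·q = -111, Σ1/r·q = -53/18.)
Determinant 224·(41209/129600) − 6² = 142663/4050.
m = ((-111)·(41209/129600) − 6·(-53/18))/(142663/4050) = -2284599/4565216; c = (224·(-53/18) − 6·(-111))/(142663/4050) = 26100/142663.
Residuals: -6575397/4565216, -2555035/4565216, -11570125/4565216, 2218981/2282608, -11059/570652, 2207727/4565216; SSR = 45607751/4565216.

SSR = 9.990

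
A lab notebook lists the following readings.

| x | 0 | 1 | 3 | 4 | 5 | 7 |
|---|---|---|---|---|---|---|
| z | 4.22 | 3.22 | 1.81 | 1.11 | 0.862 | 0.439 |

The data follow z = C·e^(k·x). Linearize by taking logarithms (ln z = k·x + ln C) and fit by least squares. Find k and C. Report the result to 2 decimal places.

k = -0.33, C = 4.40

Linearized form: ln z = k·x + ln C. From the 6 transformed points,
Σx = 20.0000, Σ(x)² = 100.0000, Σln z = 2.3351, Σx·ln z = -3.1385.
Equations: 100.0000·k + 20.0000·ln C = -3.1385;  20.0000·k + 6·ln C = 2.3351.
Solving (det = 200.0000): k = -0.32767, ln C = 1.48142, so C = exp(1.48142) = 4.39920.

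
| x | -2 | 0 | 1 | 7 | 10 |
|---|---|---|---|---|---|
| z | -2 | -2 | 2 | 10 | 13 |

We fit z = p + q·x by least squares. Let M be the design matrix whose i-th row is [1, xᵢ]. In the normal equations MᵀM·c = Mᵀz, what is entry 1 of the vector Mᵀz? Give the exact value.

21

Entry 1 ↔ basis 1, so (Mᵀz)_{1} = Σᵢ zᵢ = (1)·(-2) + (1)·(-2) + (1)·(2) + (1)·(10) + (1)·(13) = 21.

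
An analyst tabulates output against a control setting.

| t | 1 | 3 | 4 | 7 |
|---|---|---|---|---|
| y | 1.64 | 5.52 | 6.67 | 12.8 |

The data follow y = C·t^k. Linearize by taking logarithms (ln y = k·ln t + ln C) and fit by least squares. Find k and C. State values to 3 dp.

k = 1.047, C = 1.653

Linearized form: ln y = k·ln t + ln C. From the 4 transformed points,
XᵀX = [[6.9153, 4.4308]; [4.4308, 4]], rhs = [9.4685, 6.6501]ᵀ  (here Σln t = 4.4308, Σ(ln t)² = 6.9153, Σln y = 6.6501, Σln t·ln y = 9.4685).
Δ = 6.9153·4 − (4.4308)² = 8.0292; k = (9.4685·4 − 4.4308·6.6501)/8.0292 = 1.04724, ln C = (6.9153·6.6501 − 4.4308·9.4685)/8.0292 = 0.50251, so C = exp(0.50251) = 1.65286.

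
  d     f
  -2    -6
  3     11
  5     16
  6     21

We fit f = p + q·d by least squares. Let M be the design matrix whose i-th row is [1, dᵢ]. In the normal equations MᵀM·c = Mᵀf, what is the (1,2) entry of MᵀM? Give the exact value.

12

Row 1 ↔ basis 1, column 2 ↔ basis d, so (MᵀM)_{1,2} = Σᵢ d = (1)·(-2) + (1)·(3) + (1)·(5) + (1)·(6) = 12.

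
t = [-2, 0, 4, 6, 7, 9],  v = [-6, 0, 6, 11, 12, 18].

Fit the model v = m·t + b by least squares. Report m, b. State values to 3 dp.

m = 2.044, b = -1.344

The normal system AᵀA·[m, b]ᵀ = Aᵀv is [[186, 24]; [24, 6]]·[m, b]ᵀ = [348, 41]ᵀ.
Eliminating b: 6·(row 1) − 24·(row 2) gives 540·m = 6·348 − 24·41 = 1104, so m = 92/45.
Then b = (41 − 24·(92/45))/6 = -121/90.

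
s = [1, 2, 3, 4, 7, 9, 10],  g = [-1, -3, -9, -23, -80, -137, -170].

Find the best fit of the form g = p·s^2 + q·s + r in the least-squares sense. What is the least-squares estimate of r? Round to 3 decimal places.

r = -0.050

Sums needed: Σs^2·s^2 = 19316, Σs^2·s = 2172, Σs^2 = 260, Σs·s = 260, Σs = 36, Σ1 = 7.
Right-hand side: Σs^2·g = -32479, Σs·g = -3619, Σg = -423.
Inverting the 3×3 Gram matrix, [p, q, r]ᵀ = [-3977/2072, 4397/2072, -13/259]ᵀ.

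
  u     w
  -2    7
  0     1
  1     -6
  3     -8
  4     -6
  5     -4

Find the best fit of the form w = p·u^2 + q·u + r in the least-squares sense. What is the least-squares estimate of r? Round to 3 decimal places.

r = -1.650

From the data, Σu^2·u^2 = 979, Σu^2·u = 209, Σu^2 = 55, Σu·u = 55, Σu = 11, Σ1 = 6.
Moment sums: Σu^2·w = -246, Σu·w = -88, Σw = -16.
Normal equations: [[979, 209, 55]; [209, 55, 11]; [55, 11, 6]]·[p, q, r]ᵀ = [-246, -88, -16]ᵀ.
Solving the 3×3 system (Gaussian elimination) gives p = 787/1320, q = -4667/1320, r = -33/20.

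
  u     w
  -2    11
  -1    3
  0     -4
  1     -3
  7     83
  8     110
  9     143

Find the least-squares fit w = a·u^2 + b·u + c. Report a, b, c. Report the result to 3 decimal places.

Compute the Gram sums: Σu^2·u^2 = 13076, Σu^2·u = 1576, Σu^2 = 200, Σu·u = 200, Σu = 22, Σ1 = 7.
Moment sums: Σu^2·w = 22734, Σu·w = 2720, Σw = 343.
So AᵀA·[a, b, c]ᵀ = Aᵀw: [[13076, 1576, 200]; [1576, 200, 22]; [200, 22, 7]]·[a, b, c]ᵀ = [22734, 2720, 343]ᵀ.
Row-reducing yields a = 119725/57498, b = -145343/57498, c = -660/259.

a = 2.082, b = -2.528, c = -2.548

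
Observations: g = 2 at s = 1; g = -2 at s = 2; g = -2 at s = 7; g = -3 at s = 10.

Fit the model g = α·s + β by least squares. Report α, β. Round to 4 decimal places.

α = -0.3889, β = 0.6944

Compute the Gram sums: Σs·s = 154, Σs = 20, Σ1 = 4.
Right-hand side: Σs·g = -46, Σg = -5.
So AᵀA·[α, β]ᵀ = Aᵀg: [[154, 20]; [20, 4]]·[α, β]ᵀ = [-46, -5]ᵀ.
Eliminating β: 4·(row 1) − 20·(row 2) gives 216·α = 4·(-46) − 20·(-5) = -84, so α = -7/18.
Then β = ((-5) − 20·(-7/18))/4 = 25/36.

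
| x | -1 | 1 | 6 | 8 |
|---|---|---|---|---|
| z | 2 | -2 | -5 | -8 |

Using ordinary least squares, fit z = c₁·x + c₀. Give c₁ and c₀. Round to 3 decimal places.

The normal system AᵀA·[c₁, c₀]ᵀ = Aᵀz is [[102, 14]; [14, 4]]·[c₁, c₀]ᵀ = [-98, -13]ᵀ.
Δ = 102·4 − 14² = 212.
c₁ = ((-98)·4 − 14·(-13))/212 = -105/106; c₀ = (102·(-13) − 14·(-98))/212 = 23/106.

c₁ = -0.991, c₀ = 0.217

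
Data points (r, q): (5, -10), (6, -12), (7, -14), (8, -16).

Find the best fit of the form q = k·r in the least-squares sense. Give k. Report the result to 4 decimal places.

Compute the Gram sums: Σr·r = 174.
Moment sums: Σr·q = -348.
AᵀA·[k]ᵀ = Aᵀq becomes [[174]]·[k]ᵀ = [-348]ᵀ.
Hence k = -348 / 174 ≈ -2.

k = -2.0000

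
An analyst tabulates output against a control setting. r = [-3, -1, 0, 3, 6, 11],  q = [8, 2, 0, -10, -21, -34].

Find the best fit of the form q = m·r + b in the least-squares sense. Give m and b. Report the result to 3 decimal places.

m = -3.070, b = -0.980

Compute the Gram sums: Σr·r = 176, Σr = 16, Σ1 = 6.
For Mᵀq: Σr·q = -556, Σq = -55.
MᵀM·[m, b]ᵀ = Mᵀq becomes [[176, 16]; [16, 6]]·[m, b]ᵀ = [-556, -55]ᵀ.
det = 176·6 − 16² = 800.
m = ((-556)·6 − 16·(-55))/800 = -307/100; b = (176·(-55) − 16·(-556))/800 = -49/50.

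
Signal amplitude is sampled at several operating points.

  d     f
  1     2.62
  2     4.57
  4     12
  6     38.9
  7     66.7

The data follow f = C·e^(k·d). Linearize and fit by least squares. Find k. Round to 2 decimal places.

k = 0.54

Taking logs, ln f = k·d + ln C, so regress ln f on d.
XᵀX = [[106.0000, 20.0000]; [20.0000, 5]], rhs = [65.3092, 12.8288]ᵀ  (here Σd = 20.0000, Σ(d)² = 106.0000, Σln f = 12.8288, Σd·ln f = 65.3092).
Slope k = (n·Σd·ln f − Σd·Σln f)/(n·Σ(d)² − (Σd)²) = (5·65.3092 − 20.0000·12.8288)/130.0000 = 0.53823; ln C = (Σln f − k·Σd)/n = 0.41283.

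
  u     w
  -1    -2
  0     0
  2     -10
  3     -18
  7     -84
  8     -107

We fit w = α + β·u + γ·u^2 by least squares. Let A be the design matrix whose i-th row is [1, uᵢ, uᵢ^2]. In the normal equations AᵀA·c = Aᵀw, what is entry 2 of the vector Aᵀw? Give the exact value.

-1516

Entry 2 ↔ basis u, so (Aᵀw)_{2} = Σᵢ (u)·wᵢ = (-1)·(-2) + (0)·(0) + (2)·(-10) + (3)·(-18) + (7)·(-84) + (8)·(-107) = -1516.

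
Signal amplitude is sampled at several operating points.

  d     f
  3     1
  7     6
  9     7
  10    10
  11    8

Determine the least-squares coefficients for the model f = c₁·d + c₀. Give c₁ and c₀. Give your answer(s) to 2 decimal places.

Normal-equation sums: Σd·d = 360, Σd = 40, Σ1 = 5.
And Σd·f = 296, Σf = 32.
So MᵀM·[c₁, c₀]ᵀ = Mᵀf: [[360, 40]; [40, 5]]·[c₁, c₀]ᵀ = [296, 32]ᵀ.
Δ = 360·5 − 40² = 200.
c₁ = (296·5 − 40·32)/200 = 1; c₀ = (360·32 − 40·296)/200 = -8/5.

c₁ = 1.00, c₀ = -1.60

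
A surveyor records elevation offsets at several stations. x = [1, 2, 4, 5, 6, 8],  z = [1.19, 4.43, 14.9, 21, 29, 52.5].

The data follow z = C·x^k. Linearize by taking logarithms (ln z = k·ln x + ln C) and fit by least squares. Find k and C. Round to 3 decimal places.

With ln zᵢ as the transformed response and ln xᵢ as the regressor:
Σln x = 7.5601, Σ(ln x)² = 12.5270, Σln z = 14.7363, Σln x·ln z = 23.9462.
Equations: 12.5270·k + 7.5601·ln C = 23.9462;  7.5601·k + 6·ln C = 14.7363.
Solving (det = 18.0074): k = 1.79200, ln C = 0.19812, so C = exp(0.19812) = 1.21910.

k = 1.792, C = 1.219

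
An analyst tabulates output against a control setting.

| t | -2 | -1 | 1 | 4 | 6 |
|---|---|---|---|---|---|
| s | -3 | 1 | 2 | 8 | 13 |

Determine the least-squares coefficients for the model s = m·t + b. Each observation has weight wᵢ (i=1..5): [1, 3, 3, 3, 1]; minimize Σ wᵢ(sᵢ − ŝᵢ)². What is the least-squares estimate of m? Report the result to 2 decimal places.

Setting ∂/∂m … = 0 gives: 94·m + 16·b = 183;  16·m + 11·b = 43.
(Σwᵢ·t·t = 94, Σwᵢ·t = 16, Σwᵢ·1 = 11, Σwᵢ·t·s = 183, Σwᵢ·s = 43.)
Eliminating b: 11·(row 1) − 16·(row 2) gives 778·m = 11·183 − 16·43 = 1325, so m = 1325/778.
Then b = (43 − 16·(1325/778))/11 = 557/389.

m = 1.70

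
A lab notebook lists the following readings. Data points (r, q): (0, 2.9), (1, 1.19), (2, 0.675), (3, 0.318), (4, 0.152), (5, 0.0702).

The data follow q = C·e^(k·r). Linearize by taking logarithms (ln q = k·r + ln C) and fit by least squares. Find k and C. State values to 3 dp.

k = -0.729, C = 2.765

With ln qᵢ as the transformed response and rᵢ as the regressor:
Σr = 15.0000, Σ(r)² = 55.0000, Σln q = -4.8404, Σr·ln q = -24.8668.
Normal system: [[55.0000, 15.0000]; [15.0000, 6]]·[k, ln C]ᵀ = [-24.8668, -4.8404]ᵀ.
Δ = 55.0000·6 − (15.0000)² = 105.0000; k = (-24.8668·6 − 15.0000·-4.8404)/105.0000 = -0.72948, ln C = (55.0000·-4.8404 − 15.0000·-24.8668)/105.0000 = 1.01697, so C = exp(1.01697) = 2.76480.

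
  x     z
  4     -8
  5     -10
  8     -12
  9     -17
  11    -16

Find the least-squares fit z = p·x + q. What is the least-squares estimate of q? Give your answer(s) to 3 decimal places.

q = -3.506

Forming MᵀM = [[307, 37]; [37, 5]] and Mᵀz = [-507, -63]ᵀ gives MᵀM·[p, q]ᵀ = Mᵀz.
det = 307·5 − 37² = 166.
p = ((-507)·5 − 37·(-63))/166 = -102/83; q = (307·(-63) − 37·(-507))/166 = -291/83.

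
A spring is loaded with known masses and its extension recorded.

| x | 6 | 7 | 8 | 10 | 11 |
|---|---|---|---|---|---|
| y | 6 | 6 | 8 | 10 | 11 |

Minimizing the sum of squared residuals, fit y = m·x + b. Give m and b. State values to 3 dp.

The normal equations are: 370·m + 42·b = 363;  42·m + 5·b = 41.
(Σx·x = 370, Σx = 42, Σ1 = 5, Σx·y = 363, Σy = 41.)
Δ = 370·5 − 42² = 86.
m = (363·5 − 42·41)/86 = 93/86; b = (370·41 − 42·363)/86 = -38/43.

m = 1.081, b = -0.884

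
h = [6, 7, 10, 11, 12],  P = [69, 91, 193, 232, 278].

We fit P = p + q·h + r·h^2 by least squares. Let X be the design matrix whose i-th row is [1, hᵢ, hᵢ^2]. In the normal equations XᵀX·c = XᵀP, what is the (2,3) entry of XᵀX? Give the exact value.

4618

Row 2 ↔ basis h, column 3 ↔ basis h^2, so (XᵀX)_{2,3} = Σᵢ (h)·(h^2) = (6)·(36) + (7)·(49) + (10)·(100) + (11)·(121) + (12)·(144) = 4618.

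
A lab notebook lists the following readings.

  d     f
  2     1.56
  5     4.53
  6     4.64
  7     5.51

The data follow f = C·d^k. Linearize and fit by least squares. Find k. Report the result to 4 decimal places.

With ln fᵢ as the transformed response and ln dᵢ as the regressor:
Σln d = 6.0403, Σ(ln d)² = 10.0677, Σln f = 5.1967, Σln d·ln f = 8.8103.
Equations: 10.0677·k + 6.0403·ln C = 8.8103;  6.0403·k + 4·ln C = 5.1967.
Solving (det = 3.7862): k = 1.01736, ln C = -0.23711.

k = 1.0174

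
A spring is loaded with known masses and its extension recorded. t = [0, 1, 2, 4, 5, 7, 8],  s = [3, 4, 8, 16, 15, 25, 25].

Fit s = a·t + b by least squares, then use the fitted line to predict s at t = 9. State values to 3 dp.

ŝ = 29.063

Normal-equation sums: Σt·t = 159, Σt = 27, Σ1 = 7.
Right-hand side: Σt·s = 534, Σs = 96.
So MᵀM·[a, b]ᵀ = Mᵀs: [[159, 27]; [27, 7]]·[a, b]ᵀ = [534, 96]ᵀ.
det = 159·7 − 27² = 384.
a = (534·7 − 27·96)/384 = 191/64; b = (159·96 − 27·534)/384 = 141/64.
At t = 9: ŝ = (191/64)·(9) + (141/64)·(1) = 465/16.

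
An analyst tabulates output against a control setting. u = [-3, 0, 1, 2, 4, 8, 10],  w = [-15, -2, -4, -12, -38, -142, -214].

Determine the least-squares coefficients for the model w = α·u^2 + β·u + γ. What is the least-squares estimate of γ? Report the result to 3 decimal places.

Setting ∂/∂α … = 0 gives: 14450·α + 1558·β + 194·γ = -31283;  1558·α + 194·β + 22·γ = -3411;  194·α + 22·β + 7·γ = -427.
(Σu^2·u^2 = 14450, Σu^2·u = 1558, Σu^2 = 194, Σu·u = 194, Σu = 22, Σ1 = 7, Σu^2·w = -31283, Σu·w = -3411, Σw = -427.)
Solving the 3×3 system (Gaussian elimination) gives α = -816101/408864, β = -577001/408864, γ = -10617/8518.

γ = -1.246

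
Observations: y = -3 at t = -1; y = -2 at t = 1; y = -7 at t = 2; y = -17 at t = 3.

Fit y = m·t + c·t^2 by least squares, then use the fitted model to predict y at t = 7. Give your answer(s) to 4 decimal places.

ŷ = -98.9692

Sums needed: Σt·t = 15, Σt·t^2 = 35, Σt^2·t^2 = 99.
And Σt·y = -64, Σt^2·y = -186.
Determinant 15·99 − 35² = 260.
m = ((-64)·99 − 35·(-186))/260 = 87/130; c = (15·(-186) − 35·(-64))/260 = -55/26.
At t = 7: ŷ = (87/130)·(7) + (-55/26)·(49) = -6433/65.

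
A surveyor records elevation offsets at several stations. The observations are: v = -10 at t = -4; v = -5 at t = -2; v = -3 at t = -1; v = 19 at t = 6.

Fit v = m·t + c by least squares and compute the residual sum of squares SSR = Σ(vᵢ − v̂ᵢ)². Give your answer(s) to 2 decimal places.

SSR = 1.84

Compute the Gram sums: Σt·t = 57, Σt = -1, Σ1 = 4.
And Σt·v = 167, Σv = 1.
Normal equations: [[57, -1]; [-1, 4]]·[m, c]ᵀ = [167, 1]ᵀ.
Eliminating c: 4·(row 1) − (-1)·(row 2) gives 227·m = 4·167 − (-1)·1 = 669, so m = 669/227.
Then c = (1 − (-1)·(669/227))/4 = 224/227.
Residuals: 182/227, -21/227, -236/227, 75/227; SSR = 418/227.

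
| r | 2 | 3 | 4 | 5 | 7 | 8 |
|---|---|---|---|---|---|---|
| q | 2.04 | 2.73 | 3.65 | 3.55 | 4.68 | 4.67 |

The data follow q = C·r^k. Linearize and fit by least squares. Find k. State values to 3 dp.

Let Y = ln q. Fitting Y = k·ln r + ln C by least squares:
Sums: Σln r = 8.8128, Σ(ln r)² = 14.3101, Σln q = 7.3634, Σln r·ln q = 11.6393.
Normal system: [[14.3101, 8.8128]; [8.8128, 6]]·[k, ln C]ᵀ = [11.6393, 7.3634]ᵀ.
Δ = 14.3101·6 − (8.8128)² = 8.1947; k = (11.6393·6 − 8.8128·7.3634)/8.1947 = 0.60328, ln C = (14.3101·7.3634 − 8.8128·11.6393)/8.1947 = 0.34113.

k = 0.603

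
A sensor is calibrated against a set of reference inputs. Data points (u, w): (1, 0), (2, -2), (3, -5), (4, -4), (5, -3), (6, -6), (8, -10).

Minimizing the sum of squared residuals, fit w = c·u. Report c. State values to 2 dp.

MᵀM·[c]ᵀ = Mᵀw reads: 155·c = -166.
c = (-166)/155 = -1.07097.

c = -1.07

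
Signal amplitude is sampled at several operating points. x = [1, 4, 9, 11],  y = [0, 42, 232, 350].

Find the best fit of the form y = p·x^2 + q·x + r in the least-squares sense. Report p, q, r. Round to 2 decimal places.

The normal system AᵀA·[p, q, r]ᵀ = Aᵀy is [[21459, 2125, 219]; [2125, 219, 25]; [219, 25, 4]]·[p, q, r]ᵀ = [61814, 6106, 624]ᵀ.
Inverting the 3×3 Gram matrix, [p, q, r]ᵀ = [3, -1, -2]ᵀ.

p = 3.00, q = -1.00, r = -2.00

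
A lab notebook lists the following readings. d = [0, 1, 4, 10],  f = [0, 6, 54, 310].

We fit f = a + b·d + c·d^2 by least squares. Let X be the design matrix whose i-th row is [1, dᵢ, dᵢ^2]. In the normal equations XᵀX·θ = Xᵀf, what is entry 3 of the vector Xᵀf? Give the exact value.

Entry 3 ↔ basis d^2, so (Xᵀf)_{3} = Σᵢ (d^2)·fᵢ = (0)·(0) + (1)·(6) + (16)·(54) + (100)·(310) = 31870.

31870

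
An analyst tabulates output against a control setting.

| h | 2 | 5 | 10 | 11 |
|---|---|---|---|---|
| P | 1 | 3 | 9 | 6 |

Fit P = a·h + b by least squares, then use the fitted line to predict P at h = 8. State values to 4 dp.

P̂ = 5.4907

With design matrix M, MᵀM = [[250, 28]; [28, 4]] and MᵀP = [173, 19]ᵀ.
det = 250·4 − 28² = 216.
a = (173·4 − 28·19)/216 = 20/27; b = (250·19 − 28·173)/216 = -47/108.
At h = 8: P̂ = (20/27)·(8) + (-47/108)·(1) = 593/108.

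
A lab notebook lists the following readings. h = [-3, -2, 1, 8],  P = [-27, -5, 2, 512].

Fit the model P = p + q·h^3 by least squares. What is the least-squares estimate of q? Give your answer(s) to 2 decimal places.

q = 1.00

Compute the Gram sums: Σ1 = 4, Σh^3 = 478, Σh^3·h^3 = 262938.
Moment sums: ΣP = 482, Σh^3·P = 262915.
Eliminating q: 262938·(row 1) − 478·(row 2) gives 823268·p = 262938·482 − 478·262915 = 1062746, so p = 531373/411634.
Then q = (262915 − 478·(531373/411634))/262938 = 205316/205817.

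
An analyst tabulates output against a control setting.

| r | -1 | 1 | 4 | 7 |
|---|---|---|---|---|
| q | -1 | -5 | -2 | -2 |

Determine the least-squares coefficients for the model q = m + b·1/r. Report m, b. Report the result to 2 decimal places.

m = -2.32, b = -1.86

XᵀX·[m, b]ᵀ = Xᵀq reads: 4·m + (11/28)·b = -10;  (11/28)·m + (1633/784)·b = -67/14.
(Σ1 = 4, Σ1/r = 11/28, Σ1/r·1/r = 1633/784, Σq = -10, Σ1/r·q = -67/14.)
Δ = 4·(1633/784) − (11/28)² = 6411/784.
m = ((-10)·(1633/784) − (11/28)·(-67/14))/(6411/784) = -4952/2137; b = (4·(-67/14) − (11/28)·(-10))/(6411/784) = -3976/2137.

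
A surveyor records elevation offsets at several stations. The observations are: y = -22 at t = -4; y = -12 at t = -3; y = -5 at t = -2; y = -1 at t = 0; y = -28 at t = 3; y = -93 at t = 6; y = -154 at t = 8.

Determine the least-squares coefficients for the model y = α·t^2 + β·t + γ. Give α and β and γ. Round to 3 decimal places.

Entries of AᵀA: Σt^2·t^2 = 5826, Σt^2·t = 656, Σt^2 = 138, Σt·t = 138, Σt = 8, Σ1 = 7.
And Σt^2·y = -13936, Σt·y = -1740, Σy = -315.
Normal equations: [[5826, 656, 138]; [656, 138, 8]; [138, 8, 7]]·[α, β, γ]ᵀ = [-13936, -1740, -315]ᵀ.
Row-reducing yields α = -76979/37967, β = -108934/37967, γ = -66433/37967.

α = -2.028, β = -2.869, γ = -1.750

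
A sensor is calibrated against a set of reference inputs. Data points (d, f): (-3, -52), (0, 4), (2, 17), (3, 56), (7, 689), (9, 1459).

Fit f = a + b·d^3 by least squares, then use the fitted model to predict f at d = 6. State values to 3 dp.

f̂ = 434.121

The normal system XᵀX·[a, b]ᵀ = Xᵀf is [[6, 1080]; [1080, 650612]]·[a, b]ᵀ = [2173, 1302990]ᵀ.
Eliminating b: 650612·(row 1) − 1080·(row 2) gives 2737272·a = 650612·2173 − 1080·1302990 = 6550676, so a = 1637669/684318.
Then b = (1302990 − 1080·(1637669/684318))/650612 = 455925/228106.
At d = 6: f̂ = (1637669/684318)·(1) + (455925/228106)·(216) = 297077069/684318.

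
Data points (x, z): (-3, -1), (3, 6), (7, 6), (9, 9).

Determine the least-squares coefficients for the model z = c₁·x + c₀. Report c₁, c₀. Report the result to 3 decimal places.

c₁ = 0.762, c₀ = 1.952

Setting ∂/∂c₁ … = 0 gives: 148·c₁ + 16·c₀ = 144;  16·c₁ + 4·c₀ = 20.
(Σx·x = 148, Σx = 16, Σ1 = 4, Σx·z = 144, Σz = 20.)
Δ = 148·4 − 16² = 336.
c₁ = (144·4 − 16·20)/336 = 16/21; c₀ = (148·20 − 16·144)/336 = 41/21.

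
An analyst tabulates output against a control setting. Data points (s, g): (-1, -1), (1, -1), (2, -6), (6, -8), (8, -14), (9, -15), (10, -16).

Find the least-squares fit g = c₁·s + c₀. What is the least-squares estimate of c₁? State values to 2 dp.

c₁ = -1.45

AᵀA·[c₁, c₀]ᵀ = Aᵀg reads: 287·c₁ + 35·c₀ = -467;  35·c₁ + 7·c₀ = -61.
(Σs·s = 287, Σs = 35, Σ1 = 7, Σs·g = -467, Σg = -61.)
Determinant 287·7 − 35² = 784.
c₁ = ((-467)·7 − 35·(-61))/784 = -81/56; c₀ = (287·(-61) − 35·(-467))/784 = -83/56.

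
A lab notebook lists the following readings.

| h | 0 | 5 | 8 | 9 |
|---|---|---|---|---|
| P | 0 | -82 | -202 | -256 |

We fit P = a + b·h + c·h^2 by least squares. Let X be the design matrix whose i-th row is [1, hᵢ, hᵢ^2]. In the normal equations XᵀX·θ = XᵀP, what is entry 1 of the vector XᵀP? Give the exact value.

-540

Entry 1 ↔ basis 1, so (XᵀP)_{1} = Σᵢ Pᵢ = (1)·(0) + (1)·(-82) + (1)·(-202) + (1)·(-256) = -540.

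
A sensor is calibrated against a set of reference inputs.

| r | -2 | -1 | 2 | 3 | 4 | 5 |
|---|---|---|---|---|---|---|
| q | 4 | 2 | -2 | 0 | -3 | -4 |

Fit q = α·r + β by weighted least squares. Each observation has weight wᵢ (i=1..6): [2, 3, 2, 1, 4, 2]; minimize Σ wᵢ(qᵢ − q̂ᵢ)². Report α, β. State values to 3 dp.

The normal system MᵀWM·[α, β]ᵀ = MᵀWq is [[142, 26]; [26, 14]]·[α, β]ᵀ = [-118, -10]ᵀ.
Eliminating β: 14·(row 1) − 26·(row 2) gives 1312·α = 14·(-118) − 26·(-10) = -1392, so α = -87/82.
Then β = ((-10) − 26·(-87/82))/14 = 103/82.

α = -1.061, β = 1.256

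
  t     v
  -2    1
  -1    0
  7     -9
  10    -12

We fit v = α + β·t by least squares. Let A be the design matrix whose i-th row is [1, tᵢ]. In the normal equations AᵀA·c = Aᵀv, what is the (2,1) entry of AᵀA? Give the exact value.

14

Row 2 ↔ basis t, column 1 ↔ basis 1, so (AᵀA)_{2,1} = Σᵢ t = (-2)·(1) + (-1)·(1) + (7)·(1) + (10)·(1) = 14.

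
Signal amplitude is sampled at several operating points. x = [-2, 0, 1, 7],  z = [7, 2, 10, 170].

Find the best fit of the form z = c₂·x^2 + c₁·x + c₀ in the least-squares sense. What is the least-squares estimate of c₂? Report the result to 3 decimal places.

Sums needed: Σx^2·x^2 = 2418, Σx^2·x = 336, Σx^2 = 54, Σx·x = 54, Σx = 6, Σ1 = 4.
For Aᵀz: Σx^2·z = 8368, Σx·z = 1186, Σz = 189.
AᵀA·[c₂, c₁, c₀]ᵀ = Aᵀz becomes [[2418, 336, 54]; [336, 54, 6]; [54, 6, 4]]·[c₂, c₁, c₀]ᵀ = [8368, 1186, 189]ᵀ.
Solving the 3×3 system (Gaussian elimination) gives c₂ = 2107/732, c₁ = 2741/732, c₀ = 677/244.

c₂ = 2.878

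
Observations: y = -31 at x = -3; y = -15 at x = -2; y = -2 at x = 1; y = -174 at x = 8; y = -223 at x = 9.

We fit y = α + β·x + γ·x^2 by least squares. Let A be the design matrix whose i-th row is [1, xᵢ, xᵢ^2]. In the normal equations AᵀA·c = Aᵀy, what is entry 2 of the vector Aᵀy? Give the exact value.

-3278

Entry 2 ↔ basis x, so (Aᵀy)_{2} = Σᵢ (x)·yᵢ = (-3)·(-31) + (-2)·(-15) + (1)·(-2) + (8)·(-174) + (9)·(-223) = -3278.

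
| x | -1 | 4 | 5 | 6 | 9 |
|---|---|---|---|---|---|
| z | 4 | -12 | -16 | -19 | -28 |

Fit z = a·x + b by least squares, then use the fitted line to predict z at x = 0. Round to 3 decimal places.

ẑ = 0.620

From the data, Σx·x = 159, Σx = 23, Σ1 = 5.
And Σx·z = -498, Σz = -71.
Normal equations: [[159, 23]; [23, 5]]·[a, b]ᵀ = [-498, -71]ᵀ.
Determinant 159·5 − 23² = 266.
a = ((-498)·5 − 23·(-71))/266 = -857/266; b = (159·(-71) − 23·(-498))/266 = 165/266.
At x = 0: ẑ = (-857/266)·(0) + (165/266)·(1) = 165/266.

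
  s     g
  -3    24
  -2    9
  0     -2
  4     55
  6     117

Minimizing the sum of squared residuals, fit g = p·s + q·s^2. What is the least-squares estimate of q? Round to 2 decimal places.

q = 3.04

Setting ∂/∂p … = 0 gives: 65·p + 245·q = 832;  245·p + 1649·q = 5344.
Eliminating q: 1649·(row 1) − 245·(row 2) gives 47160·p = 1649·832 − 245·5344 = 62688, so p = 2612/1965.
Then q = (5344 − 245·(2612/1965))/1649 = 1196/393.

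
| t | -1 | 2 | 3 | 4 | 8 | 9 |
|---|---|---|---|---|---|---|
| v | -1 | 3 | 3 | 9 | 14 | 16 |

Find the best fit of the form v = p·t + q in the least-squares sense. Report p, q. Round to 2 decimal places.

p = 1.76, q = 0.00

Entries of AᵀA: Σt·t = 175, Σt = 25, Σ1 = 6.
For Aᵀv: Σt·v = 308, Σv = 44.
So AᵀA·[p, q]ᵀ = Aᵀv: [[175, 25]; [25, 6]]·[p, q]ᵀ = [308, 44]ᵀ.
Determinant 175·6 − 25² = 425.
p = (308·6 − 25·44)/425 = 44/25; q = (175·44 − 25·308)/425 = 0.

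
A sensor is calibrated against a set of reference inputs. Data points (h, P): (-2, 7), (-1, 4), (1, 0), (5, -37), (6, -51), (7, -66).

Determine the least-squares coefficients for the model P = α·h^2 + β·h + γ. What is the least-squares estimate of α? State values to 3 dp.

Sums needed: Σh^2·h^2 = 4340, Σh^2·h = 676, Σh^2 = 116, Σh·h = 116, Σh = 16, Σ1 = 6.
Right-hand side: Σh^2·P = -5963, Σh·P = -971, ΣP = -143.
MᵀM·[α, β, γ]ᵀ = MᵀP becomes [[4340, 676, 116]; [676, 116, 16]; [116, 16, 6]]·[α, β, γ]ᵀ = [-5963, -971, -143]ᵀ.
Inverting the 3×3 Gram matrix, [α, β, γ]ᵀ = [-125/132, -1091/330, 181/55]ᵀ.

α = -0.947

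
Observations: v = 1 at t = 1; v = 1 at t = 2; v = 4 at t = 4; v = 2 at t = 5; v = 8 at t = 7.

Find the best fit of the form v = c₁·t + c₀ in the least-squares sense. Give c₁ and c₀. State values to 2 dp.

Compute the Gram sums: Σt·t = 95, Σt = 19, Σ1 = 5.
Moment sums: Σt·v = 85, Σv = 16.
Normal equations: [[95, 19]; [19, 5]]·[c₁, c₀]ᵀ = [85, 16]ᵀ.
Determinant 95·5 − 19² = 114.
c₁ = (85·5 − 19·16)/114 = 121/114; c₀ = (95·16 − 19·85)/114 = -5/6.

c₁ = 1.06, c₀ = -0.83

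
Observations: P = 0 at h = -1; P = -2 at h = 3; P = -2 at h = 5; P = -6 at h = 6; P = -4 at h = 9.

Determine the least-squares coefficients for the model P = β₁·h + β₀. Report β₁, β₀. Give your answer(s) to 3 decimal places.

β₁ = -0.478, β₀ = -0.696

AᵀA·[β₁, β₀]ᵀ = AᵀP reads: 152·β₁ + 22·β₀ = -88;  22·β₁ + 5·β₀ = -14.
(Σh·h = 152, Σh = 22, Σ1 = 5, Σh·P = -88, ΣP = -14.)
Eliminating β₀: 5·(row 1) − 22·(row 2) gives 276·β₁ = 5·(-88) − 22·(-14) = -132, so β₁ = -11/23.
Then β₀ = ((-14) − 22·(-11/23))/5 = -16/23.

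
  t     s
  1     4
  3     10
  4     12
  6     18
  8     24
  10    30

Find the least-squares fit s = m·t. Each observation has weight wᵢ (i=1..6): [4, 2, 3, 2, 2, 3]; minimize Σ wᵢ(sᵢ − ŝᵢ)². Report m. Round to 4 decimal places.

Sums needed: Σwᵢ·t·t = 570.
For XᵀWs: Σwᵢ·t·s = 1720.
So XᵀWX·[m]ᵀ = XᵀWs: [[570]]·[m]ᵀ = [1720]ᵀ.
Hence m = 1720 / 570 ≈ 3.01754.

m = 3.0175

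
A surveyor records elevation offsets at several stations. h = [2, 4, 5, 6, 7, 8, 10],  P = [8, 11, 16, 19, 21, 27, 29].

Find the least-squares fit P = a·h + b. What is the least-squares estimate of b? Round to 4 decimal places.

b = 1.4286

The normal equations are: 294·a + 42·b = 907;  42·a + 7·b = 131.
(Σh·h = 294, Σh = 42, Σ1 = 7, Σh·P = 907, ΣP = 131.)
Determinant 294·7 − 42² = 294.
a = (907·7 − 42·131)/294 = 121/42; b = (294·131 − 42·907)/294 = 10/7.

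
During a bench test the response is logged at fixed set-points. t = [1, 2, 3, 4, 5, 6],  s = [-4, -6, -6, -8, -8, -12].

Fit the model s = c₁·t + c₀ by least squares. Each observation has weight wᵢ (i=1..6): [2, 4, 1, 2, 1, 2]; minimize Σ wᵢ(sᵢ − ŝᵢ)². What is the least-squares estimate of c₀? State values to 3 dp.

c₀ = -2.757

XᵀWX·[c₁, c₀]ᵀ = XᵀWs reads: 156·c₁ + 38·c₀ = -322;  38·c₁ + 12·c₀ = -86.
(Σwᵢ·t·t = 156, Σwᵢ·t = 38, Σwᵢ·1 = 12, Σwᵢ·t·s = -322, Σwᵢ·s = -86.)
Δ = 156·12 − 38² = 428.
c₁ = ((-322)·12 − 38·(-86))/428 = -149/107; c₀ = (156·(-86) − 38·(-322))/428 = -295/107.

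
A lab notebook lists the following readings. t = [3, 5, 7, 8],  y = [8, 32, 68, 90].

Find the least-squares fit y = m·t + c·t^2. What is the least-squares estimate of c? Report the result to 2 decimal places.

c = 1.68

From the data, Σt·t = 147, Σt·t^2 = 1007, Σt^2·t^2 = 7203.
For Aᵀy: Σt·y = 1380, Σt^2·y = 9964.
Normal equations: [[147, 1007]; [1007, 7203]]·[m, c]ᵀ = [1380, 9964]ᵀ.
Eliminating c: 7203·(row 1) − 1007·(row 2) gives 44792·m = 7203·1380 − 1007·9964 = -93608, so m = -11701/5599.
Then c = (9964 − 1007·(-11701/5599))/7203 = 9381/5599.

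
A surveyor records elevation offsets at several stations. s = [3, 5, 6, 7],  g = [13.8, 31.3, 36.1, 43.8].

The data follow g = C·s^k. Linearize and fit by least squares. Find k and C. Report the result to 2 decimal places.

k = 1.37, C = 3.16

Linearized form: ln g = k·ln s + ln C. From the 4 transformed points,
XᵀX = [[10.7942, 6.4457]; [6.4457, 4]], rhs = [22.2064, 13.4342]ᵀ  (here Σln s = 6.4457, Σ(ln s)² = 10.7942, Σln g = 13.4342, Σln s·ln g = 22.2064).
Slope k = (n·Σln s·ln g − Σln s·Σln g)/(n·Σ(ln s)² − (Σln s)²) = (4·22.2064 − 6.4457·13.4342)/1.6295 = 1.36995; ln C = (Σln g − k·Σln s)/n = 1.15098, so C = exp(1.15098) = 3.16129.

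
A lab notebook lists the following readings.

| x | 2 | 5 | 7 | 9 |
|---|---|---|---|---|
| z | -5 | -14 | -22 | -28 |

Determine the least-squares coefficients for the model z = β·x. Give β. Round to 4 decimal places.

β = -3.0566

The normal system AᵀA·[β]ᵀ = Aᵀz is [[159]]·[β]ᵀ = [-486]ᵀ.
Hence β = -486 / 159 ≈ -3.0566.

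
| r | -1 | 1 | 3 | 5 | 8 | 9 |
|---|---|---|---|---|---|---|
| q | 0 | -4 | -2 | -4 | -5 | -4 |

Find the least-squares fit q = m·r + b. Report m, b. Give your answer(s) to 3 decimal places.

Compute the Gram sums: Σr·r = 181, Σr = 25, Σ1 = 6.
And Σr·q = -106, Σq = -19.
det = 181·6 − 25² = 461.
m = ((-106)·6 − 25·(-19))/461 = -161/461; b = (181·(-19) − 25·(-106))/461 = -789/461.

m = -0.349, b = -1.711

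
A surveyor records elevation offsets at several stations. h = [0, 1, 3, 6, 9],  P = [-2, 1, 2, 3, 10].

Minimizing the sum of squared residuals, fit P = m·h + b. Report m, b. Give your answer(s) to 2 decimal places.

From the data, Σh·h = 127, Σh = 19, Σ1 = 5.
Right-hand side: Σh·P = 115, ΣP = 14.
Determinant 127·5 − 19² = 274.
m = (115·5 − 19·14)/274 = 309/274; b = (127·14 − 19·115)/274 = -407/274.

m = 1.13, b = -1.49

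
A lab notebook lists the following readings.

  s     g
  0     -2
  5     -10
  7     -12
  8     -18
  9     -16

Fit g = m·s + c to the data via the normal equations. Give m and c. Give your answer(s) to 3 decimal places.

Entries of AᵀA: Σs·s = 219, Σs = 29, Σ1 = 5.
Moment sums: Σs·g = -422, Σg = -58.
So AᵀA·[m, c]ᵀ = Aᵀg: [[219, 29]; [29, 5]]·[m, c]ᵀ = [-422, -58]ᵀ.
det = 219·5 − 29² = 254.
m = ((-422)·5 − 29·(-58))/254 = -214/127; c = (219·(-58) − 29·(-422))/254 = -232/127.

m = -1.685, c = -1.827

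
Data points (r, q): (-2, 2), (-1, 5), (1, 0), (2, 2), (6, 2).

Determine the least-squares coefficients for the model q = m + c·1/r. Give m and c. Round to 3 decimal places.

The normal system XᵀX·[m, c]ᵀ = Xᵀq is [[5, 1/6]; [1/6, 91/36]]·[m, c]ᵀ = [11, -14/3]ᵀ.
Δ = 5·(91/36) − (1/6)² = 227/18.
m = (11·(91/36) − (1/6)·(-14/3))/(227/18) = 1029/454; c = (5·(-14/3) − (1/6)·11)/(227/18) = -453/227.

m = 2.267, c = -1.996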